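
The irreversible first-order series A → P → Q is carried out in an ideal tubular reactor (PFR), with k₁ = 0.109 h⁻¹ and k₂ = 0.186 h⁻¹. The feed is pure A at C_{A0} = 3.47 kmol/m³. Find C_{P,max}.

0.954 kmol/m³

Evaluating C_P at τ_opt = ln(k₂/k₁)/(k₂−k₁) gives C_{P,max}/C_{A0} = (k₁/k₂)^[k₂/(k₂−k₁)].
= (0.109/0.186)^(0.186/(0.186−0.109)) = (0.5860)^(2.416) = 0.2750.
C_{P,max} = 0.2750×3.47 = 0.954 kmol/m³.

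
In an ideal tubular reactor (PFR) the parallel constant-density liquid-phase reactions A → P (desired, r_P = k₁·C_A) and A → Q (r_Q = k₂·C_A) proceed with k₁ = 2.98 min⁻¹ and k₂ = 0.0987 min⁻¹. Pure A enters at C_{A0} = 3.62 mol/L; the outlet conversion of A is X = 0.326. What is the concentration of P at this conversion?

1.14 mol/L

C_A = C_{A0}(1−X) = 2.440 mol/L.
Both paths are first order in A, so the instantaneous fraction to P is constant: dC_P/d(−C_A) = k₁/(k₁+k₂) = 0.9679.
C_P = 0.9679·(C_{A0}−C_A) = 0.9679×1.180 = 1.14 mol/L.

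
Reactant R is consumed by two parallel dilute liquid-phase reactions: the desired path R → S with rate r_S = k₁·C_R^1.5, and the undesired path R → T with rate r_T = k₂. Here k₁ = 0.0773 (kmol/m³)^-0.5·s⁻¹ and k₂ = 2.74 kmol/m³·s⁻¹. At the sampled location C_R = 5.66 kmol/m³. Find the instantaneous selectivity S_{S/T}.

0.380

S_{S/T} = r_S/r_T = (k₁·C_R^1.5)/(k₂) = (k₁/k₂)·C_R^1.5.
= (0.0773×5.660^1.5) / (2.74) = 1.041/2.740 = 0.380.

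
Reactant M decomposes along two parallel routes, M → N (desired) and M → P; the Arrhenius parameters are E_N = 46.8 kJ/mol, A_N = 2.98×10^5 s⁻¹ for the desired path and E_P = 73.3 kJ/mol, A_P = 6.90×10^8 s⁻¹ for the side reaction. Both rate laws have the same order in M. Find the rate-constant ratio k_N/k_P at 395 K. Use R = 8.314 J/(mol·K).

Since both paths have the same order in M, the concentration cancels and S_{N/P} = k_N/k_P = (A_N/A_P)·exp[(E_P−E_N)/(RT)].
(E_P−E_N)/(RT) = (73.3−46.8)×10³/(8.314×395) = 26500/3284 = 8.069.
k_N/k_P = (2.98×10^5/6.90×10^8)·exp(8.069) = 4.319×10^-4 × 3195 = 1.38.
Since E_N < E_P, lowering the temperature improves selectivity toward N.

1.38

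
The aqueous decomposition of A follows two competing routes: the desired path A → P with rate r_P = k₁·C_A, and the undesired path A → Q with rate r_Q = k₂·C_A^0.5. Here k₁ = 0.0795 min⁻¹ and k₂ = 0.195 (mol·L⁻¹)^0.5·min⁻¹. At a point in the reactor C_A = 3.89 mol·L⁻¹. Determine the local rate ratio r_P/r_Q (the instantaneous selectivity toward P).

0.804

S_{P/Q} = r_P/r_Q = (k₁·C_A)/(k₂·C_A^0.5) = (k₁/k₂)·C_A^0.5.
= (0.0795×3.890) / (0.195×3.890^0.5) = 0.3093/0.3846 = 0.804.
Since the desired path is higher order in A, keeping C_A high (PFR or concentrated feed) favours P.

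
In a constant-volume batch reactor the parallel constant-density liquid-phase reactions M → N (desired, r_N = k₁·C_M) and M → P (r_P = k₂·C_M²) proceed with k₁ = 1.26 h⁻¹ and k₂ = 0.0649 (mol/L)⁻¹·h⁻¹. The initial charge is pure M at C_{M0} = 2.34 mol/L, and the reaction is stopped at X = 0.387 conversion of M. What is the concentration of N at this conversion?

C_M = C_{M0}(1−X) = 1.434 mol/L.
Along a PFR/batch, dC_N/dC_M = −r_N/(r_N+r_P) = −k₁/(k₁+k₂·C_M).
Integrating from C_{M0} to C_M: C_N = (1.26/0.0649)·ln[(1.26+0.0649·2.34)/(1.26+0.0649·1.43)] = 19.41·ln(1.412/1.353) = 0.8255 mol/L.

0.825 mol/L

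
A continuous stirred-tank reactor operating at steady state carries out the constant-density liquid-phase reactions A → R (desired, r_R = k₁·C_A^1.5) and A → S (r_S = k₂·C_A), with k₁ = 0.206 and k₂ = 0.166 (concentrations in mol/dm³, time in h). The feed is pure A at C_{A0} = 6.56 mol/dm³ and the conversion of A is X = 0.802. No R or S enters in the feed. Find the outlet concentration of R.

3.08 mol/dm³

Exit C_A = C_{A0}(1−X) = 6.56×0.198 = 1.299 mol/dm³.
Rates in a CSTR are evaluated at the outlet concentration: r_R = 0.206×1.299^1.5 = 0.3049, r_S = 0.166×1.299 = 0.2156.
Fraction of consumed A going to R: r_R/(r_R+r_S) = 0.5858.
C_R = 0.5858·C_{A0}·X = 0.5858×6.56×0.802 = 3.08 mol/dm³.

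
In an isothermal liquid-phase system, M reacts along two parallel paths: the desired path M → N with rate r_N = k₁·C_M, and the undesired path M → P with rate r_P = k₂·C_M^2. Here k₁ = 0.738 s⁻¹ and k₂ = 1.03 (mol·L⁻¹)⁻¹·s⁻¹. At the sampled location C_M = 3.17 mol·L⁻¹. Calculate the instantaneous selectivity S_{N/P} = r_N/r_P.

0.226

S_{N/P} = r_N/r_P = (k₁·C_M)/(k₂·C_M^2) = (k₁/k₂)·C_M⁻¹.
= (0.738×3.170) / (1.03×3.170^2) = 2.339/10.35 = 0.226.
The undesired path is higher order in M, so low C_M (CSTR or dilute feed) favours N.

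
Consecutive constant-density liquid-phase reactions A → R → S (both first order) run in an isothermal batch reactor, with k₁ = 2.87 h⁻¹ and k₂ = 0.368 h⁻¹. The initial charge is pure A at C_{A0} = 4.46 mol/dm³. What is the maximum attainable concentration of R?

For a first-order series the maximum intermediate yield is C_{R,max}/C_{A0} = (k₁/k₂)^[k₂/(k₂−k₁)].
= (2.87/0.368)^(0.368/(0.368−2.87)) = (7.799)^(-0.1471) = 0.7393.
C_{R,max} = 0.7393×4.46 = 3.30 mol/dm³.

3.30 mol/dm³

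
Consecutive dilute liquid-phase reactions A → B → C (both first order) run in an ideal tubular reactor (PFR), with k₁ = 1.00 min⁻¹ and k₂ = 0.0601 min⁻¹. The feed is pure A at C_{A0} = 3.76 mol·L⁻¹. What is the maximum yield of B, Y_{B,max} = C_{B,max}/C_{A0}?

0.835

Evaluating C_B at τ_opt = ln(k₂/k₁)/(k₂−k₁) gives C_{B,max}/C_{A0} = (k₁/k₂)^[k₂/(k₂−k₁)].
= (1.00/0.0601)^(0.0601/(0.0601−1.00)) = (16.64)^(-0.06394) = 0.8354.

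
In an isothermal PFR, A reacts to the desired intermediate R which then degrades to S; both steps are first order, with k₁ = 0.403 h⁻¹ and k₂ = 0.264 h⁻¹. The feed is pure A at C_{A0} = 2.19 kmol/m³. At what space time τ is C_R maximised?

Setting dC_R/dτ = 0 gives τ_opt = ln(k₂/k₁)/(k₂−k₁).
= ln(0.264/0.403)/(0.264−0.403) = ln(0.6551)/-0.1390 = -0.4230/-0.1390 = 3.04 h.

3.04 h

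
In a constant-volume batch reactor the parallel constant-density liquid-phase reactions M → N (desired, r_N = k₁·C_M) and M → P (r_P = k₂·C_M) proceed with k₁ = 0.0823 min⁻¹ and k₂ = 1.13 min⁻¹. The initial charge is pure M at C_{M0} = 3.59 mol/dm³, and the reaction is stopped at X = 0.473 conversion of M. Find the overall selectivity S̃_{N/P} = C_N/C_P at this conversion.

0.0728

C_M = C_{M0}(1−X) = 1.892 mol/dm³.
Both paths are first order in M, so the instantaneous fraction to N is constant: dC_N/d(−C_M) = k₁/(k₁+k₂) = 0.06789.
C_N = 0.06789·(C_{M0}−C_M) = 0.06789×1.698 = 0.115 mol/dm³.
C_P = (C_{M0}−C_M)−C_N = 1.583 mol/dm³; S̃_{N/P} = 0.1153/1.583 = 0.0728.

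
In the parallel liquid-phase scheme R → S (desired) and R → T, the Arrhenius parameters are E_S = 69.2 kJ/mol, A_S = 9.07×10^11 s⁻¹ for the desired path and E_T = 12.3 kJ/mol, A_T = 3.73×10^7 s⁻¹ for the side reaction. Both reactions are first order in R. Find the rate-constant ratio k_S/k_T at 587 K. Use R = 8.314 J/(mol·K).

Since both paths have the same order in R, the concentration cancels and S_{S/T} = k_S/k_T = (A_S/A_T)·exp[(E_T−E_S)/(RT)].
(E_T−E_S)/(RT) = (12.3−69.2)×10³/(8.314×587) = -56900/4880 = -11.66.
k_S/k_T = (9.07×10^11/3.73×10^7)·exp(-11.66) = 24316 × 8.640×10^-6 = 0.210.

0.210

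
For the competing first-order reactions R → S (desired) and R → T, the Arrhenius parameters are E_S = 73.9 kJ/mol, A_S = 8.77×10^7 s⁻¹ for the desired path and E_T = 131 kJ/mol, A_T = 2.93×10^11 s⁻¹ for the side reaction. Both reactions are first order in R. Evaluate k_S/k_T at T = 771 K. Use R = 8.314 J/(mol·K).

2.21

Since both paths have the same order in R, the concentration cancels and S_{S/T} = k_S/k_T = (A_S/A_T)·exp[(E_T−E_S)/(RT)].
(E_T−E_S)/(RT) = (131−73.9)×10³/(8.314×771) = 57100/6410 = 8.908.
k_S/k_T = (8.77×10^7/2.93×10^11)·exp(8.908) = 2.993×10^-4 × 7390 = 2.21.
Since E_S < E_T, lowering the temperature improves selectivity toward S.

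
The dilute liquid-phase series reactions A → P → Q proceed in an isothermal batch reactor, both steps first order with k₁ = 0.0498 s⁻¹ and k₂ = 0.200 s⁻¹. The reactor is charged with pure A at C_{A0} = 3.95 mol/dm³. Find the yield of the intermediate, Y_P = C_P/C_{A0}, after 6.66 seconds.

0.150

The intermediate concentration in a first-order A→B→C sequence is C_P = k₁C_{A0}(e^(−k₁t) − e^(−k₂t))/(k₂−k₁).
e^(−k₁t) = e^(−0.0498×6.66) = e^(−0.3317) = 0.7177; e^(−k₂t) = e^(−1.332) = 0.2639.
C_P = 0.0498×3.95/(0.200−0.0498) × (0.7177−0.2639) = 1.310×0.4538 = 0.5943 mol/dm³.
Y_P = C_P/C_{A0} = 0.5943/3.95 = 0.150.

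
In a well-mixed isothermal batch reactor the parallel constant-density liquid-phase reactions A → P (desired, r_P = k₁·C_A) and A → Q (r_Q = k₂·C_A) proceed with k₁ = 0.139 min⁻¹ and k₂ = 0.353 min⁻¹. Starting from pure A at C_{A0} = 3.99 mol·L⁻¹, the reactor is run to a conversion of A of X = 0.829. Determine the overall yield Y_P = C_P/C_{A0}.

C_A = C_{A0}(1−X) = 0.6823 mol·L⁻¹.
Both paths are first order in A, so the instantaneous fraction to P is constant: dC_P/d(−C_A) = k₁/(k₁+k₂) = 0.2825.
C_P = 0.2825·(C_{A0}−C_A) = 0.2825×3.308 = 0.934 mol·L⁻¹.
Y_P = C_P/C_{A0} = 0.9345/3.99 = 0.234.

0.234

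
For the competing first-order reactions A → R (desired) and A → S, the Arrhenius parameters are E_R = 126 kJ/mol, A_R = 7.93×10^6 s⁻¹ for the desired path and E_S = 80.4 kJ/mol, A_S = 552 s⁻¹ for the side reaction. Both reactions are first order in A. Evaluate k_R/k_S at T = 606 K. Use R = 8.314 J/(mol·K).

1.69

k_R/k_S = (A_R/A_S)·exp[−(E_R−E_S)/(RT)] = (A_R/A_S)·exp[(E_S−E_R)/(RT)].
(E_S−E_R)/(RT) = (80.4−126)×10³/(8.314×606) = -45600/5038 = -9.051.
k_R/k_S = (7.93×10^6/552)·exp(-9.051) = 14366 × 1.173×10^-4 = 1.69.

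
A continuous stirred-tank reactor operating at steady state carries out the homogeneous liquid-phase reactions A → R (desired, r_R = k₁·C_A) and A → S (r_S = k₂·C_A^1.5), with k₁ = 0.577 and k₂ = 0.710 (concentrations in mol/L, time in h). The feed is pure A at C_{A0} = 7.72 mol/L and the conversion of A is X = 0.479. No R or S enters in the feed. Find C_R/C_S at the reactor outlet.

Exit C_A = C_{A0}(1−X) = 7.72×0.521 = 4.022 mol/L.
Rates in a CSTR are evaluated at the outlet concentration: r_R = 0.577×4.022 = 2.321, r_S = 0.710×4.022^1.5 = 5.727.
Overall selectivity = C_R/C_S = r_Rτ/(r_Sτ) = r_R/r_S = 0.405.

0.405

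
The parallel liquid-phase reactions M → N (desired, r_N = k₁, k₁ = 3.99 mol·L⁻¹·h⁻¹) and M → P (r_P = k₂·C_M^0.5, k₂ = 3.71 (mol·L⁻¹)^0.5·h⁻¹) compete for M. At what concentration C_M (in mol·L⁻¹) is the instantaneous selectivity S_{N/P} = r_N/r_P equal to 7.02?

0.0235 mol·L⁻¹

S_{N/P} = (k₁/k₂)·C_M^-0.5 ⇒ C_M = (S·k₂/k₁)^(-2).
= (7.02×3.71/3.99)^(-2) = (6.527)^(-2) = 0.0235 mol·L⁻¹.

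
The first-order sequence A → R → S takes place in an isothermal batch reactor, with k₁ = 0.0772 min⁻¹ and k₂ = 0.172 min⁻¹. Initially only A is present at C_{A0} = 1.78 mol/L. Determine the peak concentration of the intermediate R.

Evaluating C_R at t_opt = ln(k₂/k₁)/(k₂−k₁) gives C_{R,max}/C_{A0} = (k₁/k₂)^[k₂/(k₂−k₁)].
= (0.0772/0.172)^(0.172/(0.172−0.0772)) = (0.4488)^(1.814) = 0.2338.
C_{R,max} = 0.2338×1.78 = 0.416 mol/L.

0.416 mol/L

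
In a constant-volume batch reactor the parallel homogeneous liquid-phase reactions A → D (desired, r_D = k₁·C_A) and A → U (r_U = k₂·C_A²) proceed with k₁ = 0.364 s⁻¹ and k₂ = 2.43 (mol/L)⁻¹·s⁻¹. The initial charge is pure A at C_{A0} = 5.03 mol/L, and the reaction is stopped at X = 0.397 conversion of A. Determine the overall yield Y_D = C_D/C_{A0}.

C_A = C_{A0}(1−X) = 3.033 mol/L.
Along a PFR/batch, dC_D/dC_A = −r_D/(r_D+r_U) = −k₁/(k₁+k₂·C_A).
Integrating from C_{A0} to C_A: C_D = (0.364/2.43)·ln[(0.364+2.43·5.03)/(0.364+2.43·3.03)] = 0.1498·ln(12.59/7.734) = 0.07295 mol/L.
Y_D = C_D/C_{A0} = 0.07295/5.03 = 0.0145.

0.0145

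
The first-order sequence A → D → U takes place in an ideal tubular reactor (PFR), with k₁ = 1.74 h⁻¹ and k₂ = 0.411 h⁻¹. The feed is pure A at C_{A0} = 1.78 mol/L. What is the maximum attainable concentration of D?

For a first-order series the maximum intermediate yield is C_{D,max}/C_{A0} = (k₁/k₂)^[k₂/(k₂−k₁)].
= (1.74/0.411)^(0.411/(0.411−1.74)) = (4.234)^(-0.3093) = 0.6400.
C_{D,max} = 0.6400×1.78 = 1.14 mol/L.

1.14 mol/L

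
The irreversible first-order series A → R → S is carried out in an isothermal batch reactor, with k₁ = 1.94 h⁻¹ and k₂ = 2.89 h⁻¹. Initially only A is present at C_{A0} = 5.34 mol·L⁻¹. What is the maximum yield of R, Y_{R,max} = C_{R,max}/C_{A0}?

For a first-order series the maximum intermediate yield is C_{R,max}/C_{A0} = (k₁/k₂)^[k₂/(k₂−k₁)].
= (1.94/2.89)^(2.89/(2.89−1.94)) = (0.6713)^(3.042) = 0.2975.

0.297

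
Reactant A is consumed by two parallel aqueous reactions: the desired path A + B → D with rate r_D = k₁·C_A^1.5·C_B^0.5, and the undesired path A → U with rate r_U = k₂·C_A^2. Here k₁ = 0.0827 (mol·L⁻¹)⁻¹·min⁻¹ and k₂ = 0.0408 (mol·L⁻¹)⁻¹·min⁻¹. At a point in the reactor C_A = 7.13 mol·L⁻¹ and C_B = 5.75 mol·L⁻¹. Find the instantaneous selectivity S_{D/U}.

S_{D/U} = r_D/r_U = (k₁·C_A^1.5·C_B^0.5)/(k₂·C_A^2) = (k₁/k₂)·C_A^-0.5·C_B^0.5.
= (0.0827×7.130^1.5×5.750^0.5) / (0.0408×7.130^2) = 3.775/2.074 = 1.82.

1.82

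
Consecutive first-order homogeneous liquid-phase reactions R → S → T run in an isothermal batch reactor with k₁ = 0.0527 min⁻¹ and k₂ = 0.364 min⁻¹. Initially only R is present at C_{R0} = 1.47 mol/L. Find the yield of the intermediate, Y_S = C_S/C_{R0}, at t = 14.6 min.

The intermediate concentration in a first-order A→B→C sequence is C_S = k₁C_{R0}(e^(−k₁t) − e^(−k₂t))/(k₂−k₁).
e^(−k₁t) = e^(−0.0527×14.6) = e^(−0.7694) = 0.4633; e^(−k₂t) = e^(−5.314) = 0.004920.
C_S = 0.0527×1.47/(0.364−0.0527) × (0.4633−0.004920) = 0.2489×0.4584 = 0.1141 mol/L.
Y_S = C_S/C_{R0} = 0.1141/1.47 = 0.0776.

0.0776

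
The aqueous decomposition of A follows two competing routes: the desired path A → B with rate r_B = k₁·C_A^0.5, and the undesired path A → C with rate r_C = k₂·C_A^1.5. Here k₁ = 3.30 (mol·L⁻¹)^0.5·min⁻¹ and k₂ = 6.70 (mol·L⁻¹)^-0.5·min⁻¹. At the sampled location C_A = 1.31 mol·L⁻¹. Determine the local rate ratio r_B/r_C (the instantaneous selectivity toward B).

0.376

S_{B/C} = r_B/r_C = (k₁·C_A^0.5)/(k₂·C_A^1.5) = (k₁/k₂)·C_A⁻¹.
= (3.30×1.310^0.5) / (6.70×1.310^1.5) = 3.777/10.05 = 0.376.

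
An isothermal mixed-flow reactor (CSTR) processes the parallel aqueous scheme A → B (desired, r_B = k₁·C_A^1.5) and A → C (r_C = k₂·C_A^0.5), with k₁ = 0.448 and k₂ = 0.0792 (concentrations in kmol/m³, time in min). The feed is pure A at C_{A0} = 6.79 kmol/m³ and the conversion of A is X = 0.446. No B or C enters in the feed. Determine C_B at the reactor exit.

2.89 kmol/m³

Exit C_A = C_{A0}(1−X) = 6.79×0.554 = 3.762 kmol/m³.
A CSTR operates uniformly at the exit composition, giving r_B = 3.268 and r_C = 0.1536 (each k·C_A^n at C_A = 3.762).
Fraction of consumed A going to B: r_B/(r_B+r_C) = 0.9551.
C_B = 0.9551·C_{A0}·X = 0.9551×6.79×0.446 = 2.89 kmol/m³.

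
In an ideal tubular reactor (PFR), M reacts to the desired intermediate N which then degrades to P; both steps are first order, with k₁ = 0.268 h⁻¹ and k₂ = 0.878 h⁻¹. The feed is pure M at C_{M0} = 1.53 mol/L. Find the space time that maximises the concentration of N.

Setting dC_N/dτ = 0 gives τ_opt = ln(k₂/k₁)/(k₂−k₁).
= ln(0.878/0.268)/(0.878−0.268) = ln(3.276)/0.6100 = 1.187/0.6100 = 1.95 h.

1.95 h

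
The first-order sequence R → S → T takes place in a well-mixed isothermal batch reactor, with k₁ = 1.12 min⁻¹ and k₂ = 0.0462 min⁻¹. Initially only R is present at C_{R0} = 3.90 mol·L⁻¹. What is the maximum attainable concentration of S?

For a first-order series the maximum intermediate yield is C_{S,max}/C_{R0} = (k₁/k₂)^[k₂/(k₂−k₁)].
= (1.12/0.0462)^(0.0462/(0.0462−1.12)) = (24.24)^(-0.04302) = 0.8718.
C_{S,max} = 0.8718×3.90 = 3.40 mol·L⁻¹.

3.40 mol·L⁻¹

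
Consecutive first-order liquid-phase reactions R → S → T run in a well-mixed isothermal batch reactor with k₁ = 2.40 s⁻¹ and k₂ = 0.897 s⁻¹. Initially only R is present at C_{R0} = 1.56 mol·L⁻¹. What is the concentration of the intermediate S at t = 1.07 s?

0.763 mol·L⁻¹

For first-order series with pure R initially, C_S(t) = k₁C_{R0}/(k₂−k₁)·(e^(−k₁t) − e^(−k₂t)).
e^(−k₁t) = e^(−2.40×1.07) = e^(−2.568) = 0.07669; e^(−k₂t) = e^(−0.9598) = 0.3830.
C_S = 2.40×1.56/(0.897−2.40) × (0.07669−0.3830) = (-2.491)×(-0.3063) = 0.7630 mol·L⁻¹.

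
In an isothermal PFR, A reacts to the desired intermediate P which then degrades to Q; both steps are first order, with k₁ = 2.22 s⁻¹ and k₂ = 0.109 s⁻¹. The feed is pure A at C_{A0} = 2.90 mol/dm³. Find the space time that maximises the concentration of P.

For first-order series the maximum of C_P occurs at τ_opt = ln(k₂/k₁)/(k₂−k₁).
= ln(0.109/2.22)/(0.109−2.22) = ln(0.04910)/-2.111 = -3.014/-2.111 = 1.43 s.

1.43 s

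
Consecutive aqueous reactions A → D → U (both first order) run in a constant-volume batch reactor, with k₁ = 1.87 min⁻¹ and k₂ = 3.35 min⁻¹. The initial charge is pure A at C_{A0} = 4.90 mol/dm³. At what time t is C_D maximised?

Setting dC_D/dt = 0 gives t_opt = ln(k₂/k₁)/(k₂−k₁).
= ln(3.35/1.87)/(3.35−1.87) = ln(1.791)/1.480 = 0.5830/1.480 = 0.394 min.

0.394 min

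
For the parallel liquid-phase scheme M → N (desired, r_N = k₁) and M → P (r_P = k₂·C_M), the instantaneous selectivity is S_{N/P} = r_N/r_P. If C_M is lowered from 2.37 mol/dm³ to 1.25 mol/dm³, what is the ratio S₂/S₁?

S_{N/P} = (k₁/k₂)·C_M⁻¹, so S₂/S₁ = (C_{M,2}/C_{M,1})⁻¹.
= 2.37/1.25 = 1.90.

1.90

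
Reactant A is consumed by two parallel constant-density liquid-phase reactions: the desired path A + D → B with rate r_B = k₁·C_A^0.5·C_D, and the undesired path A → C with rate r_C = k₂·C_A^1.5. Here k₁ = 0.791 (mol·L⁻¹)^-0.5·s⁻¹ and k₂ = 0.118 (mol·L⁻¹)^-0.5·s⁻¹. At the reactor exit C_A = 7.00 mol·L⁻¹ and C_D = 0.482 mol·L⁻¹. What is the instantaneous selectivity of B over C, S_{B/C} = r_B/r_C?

0.462

S_{B/C} = r_B/r_C = (k₁·C_A^0.5·C_D)/(k₂·C_A^1.5) = (k₁/k₂)·C_A⁻¹·C_D.
= (0.791×7.000^0.5×0.4820) / (0.118×7.000^1.5) = 1.009/2.185 = 0.462.
The undesired path is higher order in A, so low C_A (CSTR or dilute feed) favours B.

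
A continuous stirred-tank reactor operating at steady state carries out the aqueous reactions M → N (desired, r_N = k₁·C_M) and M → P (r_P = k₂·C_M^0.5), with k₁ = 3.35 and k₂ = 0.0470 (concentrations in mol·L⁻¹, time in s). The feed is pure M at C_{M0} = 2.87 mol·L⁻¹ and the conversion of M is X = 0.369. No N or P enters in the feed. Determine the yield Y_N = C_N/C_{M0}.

Exit C_M = C_{M0}(1−X) = 2.87×0.631 = 1.811 mol·L⁻¹.
Rates in a CSTR are evaluated at the outlet concentration: r_N = 3.35×1.811 = 6.067, r_P = 0.0470×1.811^0.5 = 0.06325.
Fraction of consumed M going to N: r_N/(r_N+r_P) = 0.9897.
C_N = 0.9897·C_{M0}·X = 0.9897×2.87×0.369 = 1.05 mol·L⁻¹; Y_N = C_N/C_{M0} = 0.365.

0.365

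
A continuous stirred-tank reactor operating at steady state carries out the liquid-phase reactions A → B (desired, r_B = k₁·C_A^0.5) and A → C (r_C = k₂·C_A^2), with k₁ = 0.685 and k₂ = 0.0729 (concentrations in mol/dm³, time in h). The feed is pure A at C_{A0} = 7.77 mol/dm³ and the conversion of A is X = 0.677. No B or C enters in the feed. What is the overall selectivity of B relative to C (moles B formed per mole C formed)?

Exit C_A = C_{A0}(1−X) = 7.77×0.323 = 2.510 mol/dm³.
Rates in a CSTR are evaluated at the outlet concentration: r_B = 0.685×2.510^0.5 = 1.085, r_C = 0.0729×2.510^2 = 0.4592.
Overall selectivity = C_B/C_C = r_Bτ/(r_Cτ) = r_B/r_C = 2.36.

2.36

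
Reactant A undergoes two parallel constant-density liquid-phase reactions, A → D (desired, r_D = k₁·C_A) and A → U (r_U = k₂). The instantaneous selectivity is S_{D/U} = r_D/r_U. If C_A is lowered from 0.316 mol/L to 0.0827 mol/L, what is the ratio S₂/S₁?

0.262

S_{D/U} = (k₁/k₂)·C_A, so S₂/S₁ = (C_{A,2}/C_{A,1}).
= 0.0827/0.316 = 0.262.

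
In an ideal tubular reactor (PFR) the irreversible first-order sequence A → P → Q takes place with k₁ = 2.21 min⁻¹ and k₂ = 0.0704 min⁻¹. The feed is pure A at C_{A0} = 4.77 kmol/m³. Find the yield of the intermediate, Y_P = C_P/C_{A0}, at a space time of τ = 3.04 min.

The intermediate concentration in a first-order A→B→C sequence is C_P = k₁C_{A0}(e^(−k₁τ) − e^(−k₂τ))/(k₂−k₁).
e^(−k₁τ) = e^(−2.21×3.04) = e^(−6.718) = 0.001208; e^(−k₂τ) = e^(−0.2140) = 0.8073.
C_P = 2.21×4.77/(0.0704−2.21) × (0.001208−0.8073) = (-4.927)×(-0.8061) = 3.972 kmol/m³.
Y_P = C_P/C_{A0} = 3.972/4.77 = 0.833.

0.833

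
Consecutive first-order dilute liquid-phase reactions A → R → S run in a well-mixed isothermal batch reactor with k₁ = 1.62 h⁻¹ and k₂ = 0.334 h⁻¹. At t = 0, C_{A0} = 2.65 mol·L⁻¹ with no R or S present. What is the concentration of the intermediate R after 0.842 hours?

1.67 mol·L⁻¹

The intermediate concentration in a first-order A→B→C sequence is C_R = k₁C_{A0}(e^(−k₁t) − e^(−k₂t))/(k₂−k₁).
e^(−k₁t) = e^(−1.62×0.842) = e^(−1.364) = 0.2556; e^(−k₂t) = e^(−0.2812) = 0.7549.
C_R = 1.62×2.65/(0.334−1.62) × (0.2556−0.7549) = (-3.338)×(-0.4992) = 1.667 mol·L⁻¹.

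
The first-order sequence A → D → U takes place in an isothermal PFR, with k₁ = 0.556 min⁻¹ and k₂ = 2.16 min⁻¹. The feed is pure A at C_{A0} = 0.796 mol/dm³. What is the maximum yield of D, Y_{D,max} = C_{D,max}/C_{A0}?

0.161

For a first-order series the maximum intermediate yield is C_{D,max}/C_{A0} = (k₁/k₂)^[k₂/(k₂−k₁)].
= (0.556/2.16)^(2.16/(2.16−0.556)) = (0.2574)^(1.347) = 0.1608.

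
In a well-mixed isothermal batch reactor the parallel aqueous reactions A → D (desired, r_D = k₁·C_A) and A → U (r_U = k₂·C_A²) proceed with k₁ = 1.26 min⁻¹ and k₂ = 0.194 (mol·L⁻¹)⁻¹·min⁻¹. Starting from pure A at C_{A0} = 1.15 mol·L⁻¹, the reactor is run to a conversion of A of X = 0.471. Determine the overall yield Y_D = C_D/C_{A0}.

0.415

C_A = C_{A0}(1−X) = 0.6083 mol·L⁻¹.
Along a PFR/batch, dC_D/dC_A = −r_D/(r_D+r_U) = −k₁/(k₁+k₂·C_A).
Integrating from C_{A0} to C_A: C_D = (1.26/0.194)·ln[(1.26+0.194·1.15)/(1.26+0.194·0.608)] = 6.495·ln(1.483/1.378) = 0.4773 mol·L⁻¹.
Y_D = C_D/C_{A0} = 0.4773/1.15 = 0.415.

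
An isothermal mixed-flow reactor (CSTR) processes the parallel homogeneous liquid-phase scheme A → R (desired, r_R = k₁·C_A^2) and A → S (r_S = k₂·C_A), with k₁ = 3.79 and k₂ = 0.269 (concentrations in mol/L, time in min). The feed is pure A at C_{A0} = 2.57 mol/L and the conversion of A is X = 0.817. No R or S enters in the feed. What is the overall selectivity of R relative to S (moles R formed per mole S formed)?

Exit C_A = C_{A0}(1−X) = 2.57×0.183 = 0.4703 mol/L.
In a CSTR the entire volume is at exit conditions, so r_R = 3.79×0.4703^2 = 0.8383 and r_S = 0.269×0.4703 = 0.1265.
Overall selectivity = C_R/C_S = r_Rτ/(r_Sτ) = r_R/r_S = 6.63.

6.63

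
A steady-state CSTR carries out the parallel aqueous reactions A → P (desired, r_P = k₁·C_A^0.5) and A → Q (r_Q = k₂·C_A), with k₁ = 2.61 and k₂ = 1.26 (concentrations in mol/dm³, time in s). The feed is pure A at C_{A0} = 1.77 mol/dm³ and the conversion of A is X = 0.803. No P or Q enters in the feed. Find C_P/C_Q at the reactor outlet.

3.51

Exit C_A = C_{A0}(1−X) = 1.77×0.197 = 0.3487 mol/dm³.
In a CSTR the entire volume is at exit conditions, so r_P = 2.61×0.3487^0.5 = 1.541 and r_Q = 1.26×0.3487 = 0.4393.
Overall selectivity = C_P/C_Q = r_Pτ/(r_Qτ) = r_P/r_Q = 3.51.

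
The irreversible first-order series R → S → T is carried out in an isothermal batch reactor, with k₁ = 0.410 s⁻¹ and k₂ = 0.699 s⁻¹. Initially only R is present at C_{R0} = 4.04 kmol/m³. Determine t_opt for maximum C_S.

1.85 s

Setting dC_S/dt = 0 gives t_opt = ln(k₂/k₁)/(k₂−k₁).
= ln(0.699/0.410)/(0.699−0.410) = ln(1.705)/0.2890 = 0.5335/0.2890 = 1.85 s.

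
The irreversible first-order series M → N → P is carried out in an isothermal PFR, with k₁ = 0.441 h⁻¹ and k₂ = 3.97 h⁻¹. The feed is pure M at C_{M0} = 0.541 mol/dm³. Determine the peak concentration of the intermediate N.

Evaluating C_N at τ_opt = ln(k₂/k₁)/(k₂−k₁) gives C_{N,max}/C_{M0} = (k₁/k₂)^[k₂/(k₂−k₁)].
= (0.441/3.97)^(3.97/(3.97−0.441)) = (0.1111)^(1.125) = 0.08441.
C_{N,max} = 0.08441×0.541 = 0.0457 mol/dm³.

0.0457 mol/dm³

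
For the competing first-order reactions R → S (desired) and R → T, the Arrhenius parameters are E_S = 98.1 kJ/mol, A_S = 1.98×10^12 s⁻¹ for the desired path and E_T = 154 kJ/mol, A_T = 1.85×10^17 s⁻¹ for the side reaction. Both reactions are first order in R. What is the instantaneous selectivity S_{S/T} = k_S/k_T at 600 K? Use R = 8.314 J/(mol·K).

0.787

k_S/k_T = (A_S/A_T)·exp[−(E_S−E_T)/(RT)] = (A_S/A_T)·exp[(E_T−E_S)/(RT)].
(E_T−E_S)/(RT) = (154−98.1)×10³/(8.314×600) = 55900/4988 = 11.21.
k_S/k_T = (1.98×10^12/1.85×10^17)·exp(11.21) = 1.070×10^-5 × 73570 = 0.787.
Since E_S < E_T, lowering the temperature improves selectivity toward S.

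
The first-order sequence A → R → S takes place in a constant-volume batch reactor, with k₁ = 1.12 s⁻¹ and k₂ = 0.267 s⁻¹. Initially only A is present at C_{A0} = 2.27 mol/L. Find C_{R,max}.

For a first-order series the maximum intermediate yield is C_{R,max}/C_{A0} = (k₁/k₂)^[k₂/(k₂−k₁)].
= (1.12/0.267)^(0.267/(0.267−1.12)) = (4.195)^(-0.3130) = 0.6384.
C_{R,max} = 0.6384×2.27 = 1.45 mol/L.

1.45 mol/L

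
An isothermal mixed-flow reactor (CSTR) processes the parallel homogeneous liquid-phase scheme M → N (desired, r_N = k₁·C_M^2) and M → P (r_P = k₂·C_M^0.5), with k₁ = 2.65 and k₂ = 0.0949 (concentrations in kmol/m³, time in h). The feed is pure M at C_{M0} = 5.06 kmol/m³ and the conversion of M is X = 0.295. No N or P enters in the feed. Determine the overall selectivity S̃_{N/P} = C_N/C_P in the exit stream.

Exit C_M = C_{M0}(1−X) = 5.06×0.705 = 3.567 kmol/m³.
In a CSTR the entire volume is at exit conditions, so r_N = 2.65×3.567^2 = 33.72 and r_P = 0.0949×3.567^0.5 = 0.1792.
Overall selectivity = C_N/C_P = r_Nτ/(r_Pτ) = r_N/r_P = 188.

188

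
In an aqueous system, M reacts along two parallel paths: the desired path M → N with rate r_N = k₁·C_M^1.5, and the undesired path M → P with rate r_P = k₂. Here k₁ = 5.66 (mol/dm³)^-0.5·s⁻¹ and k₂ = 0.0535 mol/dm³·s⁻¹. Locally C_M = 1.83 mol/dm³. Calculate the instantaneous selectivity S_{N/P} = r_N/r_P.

262

S_{N/P} = r_N/r_P = (k₁·C_M^1.5)/(k₂) = (k₁/k₂)·C_M^1.5.
= (5.66×1.830^1.5) / (0.0535) = 14.01/0.05350 = 262.
Since the desired path is higher order in M, keeping C_M high (PFR or concentrated feed) favours N.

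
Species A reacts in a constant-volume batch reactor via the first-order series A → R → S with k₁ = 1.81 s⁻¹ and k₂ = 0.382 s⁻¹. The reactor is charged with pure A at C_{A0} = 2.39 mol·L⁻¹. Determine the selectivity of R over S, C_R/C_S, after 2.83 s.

0.739

For first-order series with pure A initially, C_R(t) = k₁C_{A0}/(k₂−k₁)·(e^(−k₁t) − e^(−k₂t)).
e^(−k₁t) = e^(−1.81×2.83) = e^(−5.122) = 0.005962; e^(−k₂t) = e^(−1.081) = 0.3392.
C_R = 1.81×2.39/(0.382−1.81) × (0.005962−0.3392) = (-3.029)×(-0.3333) = 1.010 mol·L⁻¹.
C_A = C_{A0}e^(−k₁t) = 0.01425 mol·L⁻¹, so C_S = C_{A0}−C_A−C_R = 1.366 mol·L⁻¹; C_R/C_S = 0.739.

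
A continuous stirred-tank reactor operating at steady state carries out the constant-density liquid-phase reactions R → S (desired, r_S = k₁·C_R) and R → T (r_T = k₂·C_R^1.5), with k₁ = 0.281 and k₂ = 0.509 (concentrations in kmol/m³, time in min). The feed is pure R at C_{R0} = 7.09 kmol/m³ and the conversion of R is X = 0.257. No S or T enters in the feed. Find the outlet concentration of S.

Exit C_R = C_{R0}(1−X) = 7.09×0.743 = 5.268 kmol/m³.
Rates in a CSTR are evaluated at the outlet concentration: r_S = 0.281×5.268 = 1.480, r_T = 0.509×5.268^1.5 = 6.154.
Fraction of consumed R going to S: r_S/(r_S+r_T) = 0.1939.
C_S = 0.1939·C_{R0}·X = 0.1939×7.09×0.257 = 0.353 kmol/m³.

0.353 kmol/m³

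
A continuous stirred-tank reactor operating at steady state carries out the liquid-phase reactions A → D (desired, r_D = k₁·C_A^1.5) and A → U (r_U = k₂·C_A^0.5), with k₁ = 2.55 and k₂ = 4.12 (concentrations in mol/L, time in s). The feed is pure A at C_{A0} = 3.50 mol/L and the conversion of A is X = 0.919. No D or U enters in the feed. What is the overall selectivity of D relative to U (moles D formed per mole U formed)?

0.175

Exit C_A = C_{A0}(1−X) = 3.50×0.0810 = 0.2835 mol/L.
A CSTR operates uniformly at the exit composition, giving r_D = 0.3849 and r_U = 2.194 (each k·C_A^n at C_A = 0.2835).
Overall selectivity = C_D/C_U = r_Dτ/(r_Uτ) = r_D/r_U = 0.175.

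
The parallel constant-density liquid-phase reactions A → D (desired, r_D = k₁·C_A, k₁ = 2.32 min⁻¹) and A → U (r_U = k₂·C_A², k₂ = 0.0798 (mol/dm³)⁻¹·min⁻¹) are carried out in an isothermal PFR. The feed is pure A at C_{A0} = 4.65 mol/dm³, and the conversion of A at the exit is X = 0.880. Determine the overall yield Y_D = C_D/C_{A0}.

C_A = C_{A0}(1−X) = 0.5580 mol/dm³.
Along a PFR/batch, dC_D/dC_A = −r_D/(r_D+r_U) = −k₁/(k₁+k₂·C_A).
Integrating from C_{A0} to C_A: C_D = (2.32/0.0798)·ln[(2.32+0.0798·4.65)/(2.32+0.0798·0.558)] = 29.07·ln(2.691/2.365) = 3.761 mol/dm³.
Y_D = C_D/C_{A0} = 3.761/4.65 = 0.809.

0.809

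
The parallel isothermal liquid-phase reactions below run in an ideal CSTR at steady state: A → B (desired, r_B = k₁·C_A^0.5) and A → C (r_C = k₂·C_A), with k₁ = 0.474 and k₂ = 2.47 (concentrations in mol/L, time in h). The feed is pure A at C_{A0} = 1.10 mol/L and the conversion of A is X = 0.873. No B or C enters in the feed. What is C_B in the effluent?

Exit C_A = C_{A0}(1−X) = 1.10×0.127 = 0.1397 mol/L.
A CSTR operates uniformly at the exit composition, giving r_B = 0.1772 and r_C = 0.3451 (each k·C_A^n at C_A = 0.1397).
Fraction of consumed A going to B: r_B/(r_B+r_C) = 0.3393.
C_B = 0.3393·C_{A0}·X = 0.3393×1.10×0.873 = 0.326 mol/L.

0.326 mol/L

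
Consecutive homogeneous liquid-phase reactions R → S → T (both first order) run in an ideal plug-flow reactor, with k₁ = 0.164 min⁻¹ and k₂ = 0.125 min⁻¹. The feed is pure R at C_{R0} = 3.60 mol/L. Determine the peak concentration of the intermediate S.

1.51 mol/L

For a first-order series the maximum intermediate yield is C_{S,max}/C_{R0} = (k₁/k₂)^[k₂/(k₂−k₁)].
= (0.164/0.125)^(0.125/(0.125−0.164)) = (1.312)^(-3.205) = 0.4188.
C_{S,max} = 0.4188×3.60 = 1.51 mol/L.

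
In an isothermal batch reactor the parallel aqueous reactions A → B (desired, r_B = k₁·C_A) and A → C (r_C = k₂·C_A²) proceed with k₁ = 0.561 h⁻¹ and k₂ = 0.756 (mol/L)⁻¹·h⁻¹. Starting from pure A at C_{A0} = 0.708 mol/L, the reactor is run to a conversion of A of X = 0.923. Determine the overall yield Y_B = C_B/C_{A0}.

0.628

C_A = C_{A0}(1−X) = 0.05452 mol/L.
Along a PFR/batch, dC_B/dC_A = −r_B/(r_B+r_C) = −k₁/(k₁+k₂·C_A).
Integrating from C_{A0} to C_A: C_B = (0.561/0.756)·ln[(0.561+0.756·0.708)/(0.561+0.756·0.0545)] = 0.7421·ln(1.096/0.6022) = 0.4445 mol/L.
Y_B = C_B/C_{A0} = 0.4445/0.708 = 0.628.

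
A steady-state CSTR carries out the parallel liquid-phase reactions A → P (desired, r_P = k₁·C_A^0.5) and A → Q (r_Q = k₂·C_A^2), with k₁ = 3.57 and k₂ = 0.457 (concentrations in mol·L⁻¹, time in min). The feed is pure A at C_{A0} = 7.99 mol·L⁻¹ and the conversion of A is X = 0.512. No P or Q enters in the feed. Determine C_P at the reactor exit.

2.06 mol·L⁻¹

Exit C_A = C_{A0}(1−X) = 7.99×0.488 = 3.899 mol·L⁻¹.
A CSTR operates uniformly at the exit composition, giving r_P = 7.049 and r_Q = 6.948 (each k·C_A^n at C_A = 3.899).
Fraction of consumed A going to P: r_P/(r_P+r_Q) = 0.5036.
C_P = 0.5036·C_{A0}·X = 0.5036×7.99×0.512 = 2.06 mol·L⁻¹.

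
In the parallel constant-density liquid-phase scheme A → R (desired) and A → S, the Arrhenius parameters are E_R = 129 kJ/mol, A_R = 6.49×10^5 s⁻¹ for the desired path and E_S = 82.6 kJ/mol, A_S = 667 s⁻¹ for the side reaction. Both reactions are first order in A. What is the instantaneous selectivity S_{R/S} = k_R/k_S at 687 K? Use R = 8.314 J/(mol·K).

0.288

With equal orders, S_{R/S} = k_R/k_S = (A_R/A_S)·exp[(E_S−E_R)/(RT)].
(E_S−E_R)/(RT) = (82.6−129)×10³/(8.314×687) = -46400/5712 = -8.124.
k_R/k_S = (6.49×10^5/667)·exp(-8.124) = 973.0 × 2.964×10^-4 = 0.288.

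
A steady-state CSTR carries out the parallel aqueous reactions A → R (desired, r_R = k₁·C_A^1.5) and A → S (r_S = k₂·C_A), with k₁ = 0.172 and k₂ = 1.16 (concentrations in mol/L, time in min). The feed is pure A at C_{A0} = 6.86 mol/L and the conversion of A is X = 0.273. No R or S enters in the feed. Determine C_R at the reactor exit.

0.466 mol/L

Exit C_A = C_{A0}(1−X) = 6.86×0.727 = 4.987 mol/L.
A CSTR operates uniformly at the exit composition, giving r_R = 1.916 and r_S = 5.785 (each k·C_A^n at C_A = 4.987).
Fraction of consumed A going to R: r_R/(r_R+r_S) = 0.2488.
C_R = 0.2488·C_{A0}·X = 0.2488×6.86×0.273 = 0.466 mol/L.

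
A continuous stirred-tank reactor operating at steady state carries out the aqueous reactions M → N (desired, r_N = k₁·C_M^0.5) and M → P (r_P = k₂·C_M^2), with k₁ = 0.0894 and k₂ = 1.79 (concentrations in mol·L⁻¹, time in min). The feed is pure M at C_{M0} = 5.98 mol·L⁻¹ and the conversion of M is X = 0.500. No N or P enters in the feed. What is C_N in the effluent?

Exit C_M = C_{M0}(1−X) = 5.98×0.500 = 2.990 mol·L⁻¹.
In a CSTR the entire volume is at exit conditions, so r_N = 0.0894×2.990^0.5 = 0.1546 and r_P = 1.79×2.990^2 = 16.00.
Fraction of consumed M going to N: r_N/(r_N+r_P) = 0.009568.
C_N = 0.009568·C_{M0}·X = 0.009568×5.98×0.500 = 0.0286 mol·L⁻¹.

0.0286 mol·L⁻¹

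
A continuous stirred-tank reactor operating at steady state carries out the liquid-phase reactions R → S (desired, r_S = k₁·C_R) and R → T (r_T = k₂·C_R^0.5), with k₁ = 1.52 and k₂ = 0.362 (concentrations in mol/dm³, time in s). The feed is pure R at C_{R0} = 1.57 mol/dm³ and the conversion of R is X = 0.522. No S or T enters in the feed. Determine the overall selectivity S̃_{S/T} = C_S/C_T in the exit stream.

Exit C_R = C_{R0}(1−X) = 1.57×0.478 = 0.7505 mol/dm³.
In a CSTR the entire volume is at exit conditions, so r_S = 1.52×0.7505 = 1.141 and r_T = 0.362×0.7505^0.5 = 0.3136.
Overall selectivity = C_S/C_T = r_Sτ/(r_Tτ) = r_S/r_T = 3.64.

3.64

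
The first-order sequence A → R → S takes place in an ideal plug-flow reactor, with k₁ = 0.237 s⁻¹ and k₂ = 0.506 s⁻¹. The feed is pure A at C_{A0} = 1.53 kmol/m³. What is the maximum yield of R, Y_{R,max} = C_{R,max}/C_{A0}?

0.240

Evaluating C_R at τ_opt = ln(k₂/k₁)/(k₂−k₁) gives C_{R,max}/C_{A0} = (k₁/k₂)^[k₂/(k₂−k₁)].
= (0.237/0.506)^(0.506/(0.506−0.237)) = (0.4684)^(1.881) = 0.2401.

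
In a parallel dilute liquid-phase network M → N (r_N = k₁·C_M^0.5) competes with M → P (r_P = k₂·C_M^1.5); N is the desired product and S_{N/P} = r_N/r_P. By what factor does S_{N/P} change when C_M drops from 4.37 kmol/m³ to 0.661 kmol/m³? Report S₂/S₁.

S_{N/P} = (k₁/k₂)·C_M⁻¹, so S₂/S₁ = (C_{M,2}/C_{M,1})⁻¹.
= 4.37/0.661 = 6.61.
Selectivity toward N rises as C_M falls — low-concentration operation is favoured.

6.61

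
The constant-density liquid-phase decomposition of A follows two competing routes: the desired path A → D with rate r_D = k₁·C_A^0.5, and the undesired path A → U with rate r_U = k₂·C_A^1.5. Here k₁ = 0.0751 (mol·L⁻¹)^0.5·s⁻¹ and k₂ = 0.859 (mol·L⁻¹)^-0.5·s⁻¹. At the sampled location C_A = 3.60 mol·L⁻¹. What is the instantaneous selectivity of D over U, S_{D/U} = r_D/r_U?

0.0243

S_{D/U} = r_D/r_U = (k₁·C_A^0.5)/(k₂·C_A^1.5) = (k₁/k₂)·C_A⁻¹.
= (0.0751×3.600^0.5) / (0.859×3.600^1.5) = 0.1425/5.867 = 0.0243.
The undesired path is higher order in A, so low C_A (CSTR or dilute feed) favours D.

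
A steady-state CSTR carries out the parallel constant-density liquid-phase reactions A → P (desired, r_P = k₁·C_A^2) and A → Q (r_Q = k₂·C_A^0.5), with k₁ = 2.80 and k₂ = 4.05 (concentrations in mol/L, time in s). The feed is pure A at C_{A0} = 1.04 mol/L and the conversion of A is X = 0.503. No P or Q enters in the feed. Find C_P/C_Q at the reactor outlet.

Exit C_A = C_{A0}(1−X) = 1.04×0.497 = 0.5169 mol/L.
In a CSTR the entire volume is at exit conditions, so r_P = 2.80×0.5169^2 = 0.7481 and r_Q = 4.05×0.5169^0.5 = 2.912.
Overall selectivity = C_P/C_Q = r_Pτ/(r_Qτ) = r_P/r_Q = 0.257.

0.257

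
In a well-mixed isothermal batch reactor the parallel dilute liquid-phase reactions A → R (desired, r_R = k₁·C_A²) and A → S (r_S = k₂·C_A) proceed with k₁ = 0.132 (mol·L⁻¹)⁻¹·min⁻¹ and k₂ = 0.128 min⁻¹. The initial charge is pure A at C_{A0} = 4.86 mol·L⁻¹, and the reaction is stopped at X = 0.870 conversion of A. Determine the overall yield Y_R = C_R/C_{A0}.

C_A = C_{A0}(1−X) = 0.6318 mol·L⁻¹.
Along a PFR/batch, dC_S/dC_A = −r_S/(r_R+r_S) = −k₂/(k₂+k₁·C_A).
Integrating from C_{A0} to C_A: C_S = (0.128/0.132)·ln[(0.128+0.132·4.86)/(0.128+0.132·0.632)] = 0.9697·ln(0.7695/0.2114) = 1.253 mol·L⁻¹.
Then C_R = (C_{A0}−C_A) − C_S = 4.228 − 1.253 = 2.975 mol·L⁻¹.
Y_R = C_R/C_{A0} = 2.975/4.86 = 0.612.

0.612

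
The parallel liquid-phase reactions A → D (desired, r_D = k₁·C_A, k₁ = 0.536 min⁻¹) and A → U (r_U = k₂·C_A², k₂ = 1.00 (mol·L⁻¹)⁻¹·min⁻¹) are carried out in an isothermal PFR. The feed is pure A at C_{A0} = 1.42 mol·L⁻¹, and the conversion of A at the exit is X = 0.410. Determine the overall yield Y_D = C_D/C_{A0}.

0.133

C_A = C_{A0}(1−X) = 0.8378 mol·L⁻¹.
Along a PFR/batch, dC_D/dC_A = −r_D/(r_D+r_U) = −k₁/(k₁+k₂·C_A).
Integrating from C_{A0} to C_A: C_D = (0.536/1.00)·ln[(0.536+1.00·1.42)/(0.536+1.00·0.838)] = 0.5360·ln(1.956/1.374) = 0.1894 mol·L⁻¹.
Y_D = C_D/C_{A0} = 0.1894/1.42 = 0.133.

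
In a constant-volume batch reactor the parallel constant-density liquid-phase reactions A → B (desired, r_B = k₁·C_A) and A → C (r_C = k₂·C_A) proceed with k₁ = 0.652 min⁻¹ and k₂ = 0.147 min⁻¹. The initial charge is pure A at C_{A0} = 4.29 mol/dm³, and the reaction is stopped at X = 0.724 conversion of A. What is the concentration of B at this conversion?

C_A = C_{A0}(1−X) = 1.184 mol/dm³.
Both paths are first order in A, so the instantaneous fraction to B is constant: dC_B/d(−C_A) = k₁/(k₁+k₂) = 0.8160.
C_B = 0.8160·(C_{A0}−C_A) = 0.8160×3.106 = 2.53 mol/dm³.

2.53 mol/dm³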